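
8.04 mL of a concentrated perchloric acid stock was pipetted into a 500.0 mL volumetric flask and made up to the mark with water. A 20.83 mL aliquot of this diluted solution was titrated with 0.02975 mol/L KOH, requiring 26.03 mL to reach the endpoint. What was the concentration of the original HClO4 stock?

n(KOH) = 0.02975 x 0.02603 = 0.0007744 mol.
n(HClO4) in the aliquot = 0.0007744 mol.
[diluted HClO4] = 0.0007744 / 0.02083 = 0.03718 M.
Dilution factor = 500.0/8.040 = 62.19, so [stock] = 0.03718 x 62.19 = 2.31 M.

2.31 M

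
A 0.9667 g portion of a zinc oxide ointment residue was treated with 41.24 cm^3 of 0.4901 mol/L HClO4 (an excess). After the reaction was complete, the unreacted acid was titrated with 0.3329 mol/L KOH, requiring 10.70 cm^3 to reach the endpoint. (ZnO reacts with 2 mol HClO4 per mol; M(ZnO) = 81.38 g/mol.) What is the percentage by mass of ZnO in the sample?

70.1%

Total n(HClO4) added = 0.4901 x 0.04124 = 0.02021 mol.
n(KOH) used = 0.3329 x 0.01070 = 0.003562 mol, which equals the excess n(HClO4).
So n(HClO4) consumed by the sample = 0.02021 - 0.003562 = 0.01665 mol.
n(ZnO) = 0.01665 / 2 = 0.008325 mol.
mass ZnO = 0.008325 x 81.38 = 0.6775 g, so %ZnO = 0.6775/0.9667 x 100 = 70.1%.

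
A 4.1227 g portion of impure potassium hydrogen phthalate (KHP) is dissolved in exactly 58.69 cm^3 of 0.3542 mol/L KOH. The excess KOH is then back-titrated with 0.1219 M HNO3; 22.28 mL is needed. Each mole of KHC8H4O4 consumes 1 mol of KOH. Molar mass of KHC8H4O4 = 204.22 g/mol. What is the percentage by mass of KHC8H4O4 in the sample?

Total n(KOH) added = 0.3542 x 0.05869 = 0.02079 mol.
n(HNO3) used = 0.1219 x 0.02228 = 0.002716 mol, which equals the excess n(KOH).
So n(KOH) consumed by the sample = 0.02079 - 0.002716 = 0.01807 mol.
n(KHC8H4O4) = 0.01807 / 1 = 0.01807 mol.
mass KHC8H4O4 = 0.01807 x 204.22 = 3.691 g, so %KHC8H4O4 = 3.691/4.1227 x 100 = 89.5%.

89.5%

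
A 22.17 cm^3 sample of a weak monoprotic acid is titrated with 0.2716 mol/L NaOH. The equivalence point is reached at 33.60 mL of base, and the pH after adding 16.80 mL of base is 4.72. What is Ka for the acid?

1.9 x 10^-5

16.80 mL is half of the equivalence volume, so this is the half-equivalence point where [HA] = [A^-].
At half-equivalence pH = pKa, so pKa = 4.72.
Ka = 10^(-4.72) = 1.9 x 10^-5.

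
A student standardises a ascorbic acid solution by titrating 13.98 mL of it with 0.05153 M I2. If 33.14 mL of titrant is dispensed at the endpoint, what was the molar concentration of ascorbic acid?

n(I2) = 0.05153 x 0.03314 = 0.001708 mol.
From the balanced equation, 1 mol I2 reacts with 1 mol ascorbic acid, so n(ascorbic acid) = 0.001708 x 1/1 = 0.001708 mol.
[ascorbic acid] = 0.001708 / 0.01398 L = 0.122 M.

0.122 M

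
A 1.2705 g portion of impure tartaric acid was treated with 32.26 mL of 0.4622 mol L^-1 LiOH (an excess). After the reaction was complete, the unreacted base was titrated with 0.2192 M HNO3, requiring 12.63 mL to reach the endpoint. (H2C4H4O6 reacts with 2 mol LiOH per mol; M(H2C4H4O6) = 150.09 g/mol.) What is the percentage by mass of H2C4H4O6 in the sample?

71.7%

Total n(LiOH) added = 0.4622 x 0.03226 = 0.01491 mol.
n(HNO3) used = 0.2192 x 0.01263 = 0.002768 mol, which equals the excess n(LiOH).
So n(LiOH) consumed by the sample = 0.01491 - 0.002768 = 0.01214 mol.
n(H2C4H4O6) = 0.01214 / 2 = 0.006071 mol.
mass H2C4H4O6 = 0.006071 x 150.09 = 0.9112 g, so %H2C4H4O6 = 0.9112/1.2705 x 100 = 71.7%.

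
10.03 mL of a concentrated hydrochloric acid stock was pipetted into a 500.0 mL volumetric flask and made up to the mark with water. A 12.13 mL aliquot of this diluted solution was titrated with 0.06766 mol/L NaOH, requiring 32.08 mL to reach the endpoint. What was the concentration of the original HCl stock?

8.92 M

n(NaOH) = 0.06766 x 0.03208 = 0.002171 mol.
n(HCl) in the aliquot = 0.002171 mol.
[diluted HCl] = 0.002171 / 0.01213 = 0.1789 M.
Dilution factor = 500.0/10.03 = 49.85, so [stock] = 0.1789 x 49.85 = 8.92 M.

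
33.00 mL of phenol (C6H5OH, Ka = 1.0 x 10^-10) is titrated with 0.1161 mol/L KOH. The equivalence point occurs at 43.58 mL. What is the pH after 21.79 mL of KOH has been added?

10.00

21.79 mL is exactly half the equivalence volume (43.58/2), i.e. the half-equivalence point.
There, n(HA) = n(A^-), so pH = pKa = -log(1.0 x 10^-10) = 10.00.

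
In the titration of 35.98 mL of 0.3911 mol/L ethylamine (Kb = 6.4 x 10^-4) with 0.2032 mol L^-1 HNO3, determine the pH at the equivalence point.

5.84

n(C2H5NH2) = 0.3911 x 0.03598 = 0.01407 mol; V(HNO3) at equivalence = 0.01407/0.2032 = 0.06925 L.
At equivalence the base is fully converted to C2H5NH3+; total volume = 0.1052 L, so [C2H5NH3+] = 0.01407/0.1052 = 0.1337 M.
Ka(C2H5NH3+) = Kw/Kb = 1.0e-14 / 6.4 x 10^-4 = 1.56e-11.
[H^+] = sqrt(Ka x [C2H5NH3+]) = sqrt(1.56e-11 x 0.1337) = 1.45e-6 M.
pH = -log(1.45e-6) = 5.84.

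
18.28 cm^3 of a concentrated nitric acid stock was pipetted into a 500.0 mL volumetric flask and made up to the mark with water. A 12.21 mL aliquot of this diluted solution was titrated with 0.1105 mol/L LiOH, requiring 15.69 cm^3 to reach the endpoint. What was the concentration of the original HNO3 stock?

3.88 M

n(LiOH) = 0.1105 x 0.01569 = 0.001734 mol.
n(HNO3) in the aliquot = 0.001734 mol.
[diluted HNO3] = 0.001734 / 0.01221 = 0.1420 M.
Dilution factor = 500.0/18.28 = 27.35, so [stock] = 0.1420 x 27.35 = 3.88 M.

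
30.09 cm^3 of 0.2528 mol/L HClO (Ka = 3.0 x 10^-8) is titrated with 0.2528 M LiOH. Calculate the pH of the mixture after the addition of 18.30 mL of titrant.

Initial n(HClO) = 0.2528 x 0.03009 = 0.007607 mol.
n(LiOH) added = 0.2528 x 0.01830 = 0.004626 mol, converting that many moles of HClO to ClO-.
Remaining n(HClO) = 0.002981 mol; n(ClO-) = 0.004626 mol.
By Henderson-Hasselbalch, pH = pKa + log([A^-]/[HA]) = 7.52 + log(0.004626/0.002981) = 7.52 + (+0.19) = 7.71.

7.71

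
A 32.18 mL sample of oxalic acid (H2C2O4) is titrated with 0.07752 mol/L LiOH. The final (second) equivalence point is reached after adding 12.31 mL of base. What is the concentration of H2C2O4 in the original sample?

n(LiOH) = 0.07752 x 0.01231 = 0.0009543 mol.
At the final (second) equivalence point, 2 mol OH^- react per mol H2C2O4, so n(H2C2O4) = 0.0009543 / 2 = 0.0004771 mol.
[H2C2O4] = 0.0004771 / 0.03218 L = 0.0148 M.

0.0148 M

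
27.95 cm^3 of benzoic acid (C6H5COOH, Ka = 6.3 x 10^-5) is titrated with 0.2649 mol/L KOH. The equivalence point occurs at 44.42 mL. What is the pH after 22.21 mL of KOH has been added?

22.21 mL is exactly half the equivalence volume (44.42/2), i.e. the half-equivalence point.
There, n(HA) = n(A^-), so pH = pKa = -log(6.3 x 10^-5) = 4.20.

4.20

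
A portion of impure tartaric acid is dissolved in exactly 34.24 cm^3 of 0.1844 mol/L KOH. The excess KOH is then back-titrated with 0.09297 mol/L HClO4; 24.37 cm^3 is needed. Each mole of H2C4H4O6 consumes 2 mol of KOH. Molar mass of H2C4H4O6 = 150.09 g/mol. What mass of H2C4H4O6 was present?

0.304 g

Total n(KOH) added = 0.1844 x 0.03424 = 0.006314 mol.
n(HClO4) used = 0.09297 x 0.02437 = 0.002266 mol, which equals the excess n(KOH).
So n(KOH) consumed by the sample = 0.006314 - 0.002266 = 0.004048 mol.
n(H2C4H4O6) = 0.004048 / 2 = 0.002024 mol.
mass = 0.002024 mol x 150.09 g/mol = 0.304 g.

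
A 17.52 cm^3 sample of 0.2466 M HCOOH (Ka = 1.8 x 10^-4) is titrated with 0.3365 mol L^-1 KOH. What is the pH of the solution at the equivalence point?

n(HCOOH) = 0.2466 x 0.01752 = 0.004320 mol; V(KOH) at equivalence = 0.004320/0.3365 = 0.01284 L.
At equivalence all the acid is converted to HCOO-; total volume = 0.01752 + 0.01284 = 0.03036 L, so [HCOO-] = 0.004320/0.03036 = 0.1423 M.
Kb = Kw/Ka = 1.0e-14 / 1.8 x 10^-4 = 5.56e-11.
[OH^-] = sqrt(Kb x [HCOO-]) = sqrt(5.56e-11 x 0.1423) = 2.81e-6 M.
pOH = 5.55, so pH = 14.00 - 5.55 = 8.45.

8.45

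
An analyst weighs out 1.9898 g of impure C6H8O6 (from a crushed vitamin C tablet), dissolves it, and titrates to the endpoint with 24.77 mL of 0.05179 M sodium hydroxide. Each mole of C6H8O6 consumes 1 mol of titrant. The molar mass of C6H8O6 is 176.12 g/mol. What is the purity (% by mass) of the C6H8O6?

n(NaOH) = 0.05179 x 0.02477 = 0.001283 mol.
n(C6H8O6) = 0.001283 / 1 = 0.001283 mol.
mass of C6H8O6 = 0.001283 x 176.12 = 0.2259 g.
% purity = 0.2259 / 1.9898 x 100 = 11.4%.

11.4%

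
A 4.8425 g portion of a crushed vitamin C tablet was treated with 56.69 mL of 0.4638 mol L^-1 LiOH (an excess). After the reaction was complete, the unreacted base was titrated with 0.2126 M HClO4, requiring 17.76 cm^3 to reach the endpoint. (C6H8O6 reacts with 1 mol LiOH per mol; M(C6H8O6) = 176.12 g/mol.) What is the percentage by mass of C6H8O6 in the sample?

Total n(LiOH) added = 0.4638 x 0.05669 = 0.02629 mol.
n(HClO4) used = 0.2126 x 0.01776 = 0.003776 mol, which equals the excess n(LiOH).
So n(LiOH) consumed by the sample = 0.02629 - 0.003776 = 0.02252 mol.
n(C6H8O6) = 0.02252 / 1 = 0.02252 mol.
mass C6H8O6 = 0.02252 x 176.12 = 3.966 g, so %C6H8O6 = 3.966/4.8425 x 100 = 81.9%.

81.9%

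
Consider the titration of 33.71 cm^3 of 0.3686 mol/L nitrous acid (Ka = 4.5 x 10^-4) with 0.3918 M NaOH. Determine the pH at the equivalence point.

8.31

n(HNO2) = 0.3686 x 0.03371 = 0.01243 mol; V(NaOH) at equivalence = 0.01243/0.3918 = 0.03171 L.
At equivalence all the acid is converted to NO2-; total volume = 0.03371 + 0.03171 = 0.06542 L, so [NO2-] = 0.01243/0.06542 = 0.1899 M.
Kb = Kw/Ka = 1.0e-14 / 4.5 x 10^-4 = 2.22e-11.
[OH^-] = sqrt(Kb x [NO2-]) = sqrt(2.22e-11 x 0.1899) = 2.05e-6 M.
pOH = 5.69, so pH = 14.00 - 5.69 = 8.31.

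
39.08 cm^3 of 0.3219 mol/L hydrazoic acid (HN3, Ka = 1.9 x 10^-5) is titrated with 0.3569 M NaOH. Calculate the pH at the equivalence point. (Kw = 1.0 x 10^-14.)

8.97

n(HN3) = 0.3219 x 0.03908 = 0.01258 mol; V(NaOH) at equivalence = 0.01258/0.3569 = 0.03525 L.
At equivalence all the acid is converted to N3-; total volume = 0.03908 + 0.03525 = 0.07433 L, so [N3-] = 0.01258/0.07433 = 0.1692 M.
Kb = Kw/Ka = 1.0e-14 / 1.9 x 10^-5 = 5.26e-10.
[OH^-] = sqrt(Kb x [N3-]) = sqrt(5.26e-10 x 0.1692) = 9.44e-6 M.
pOH = 5.03, so pH = 14.00 - 5.03 = 8.97.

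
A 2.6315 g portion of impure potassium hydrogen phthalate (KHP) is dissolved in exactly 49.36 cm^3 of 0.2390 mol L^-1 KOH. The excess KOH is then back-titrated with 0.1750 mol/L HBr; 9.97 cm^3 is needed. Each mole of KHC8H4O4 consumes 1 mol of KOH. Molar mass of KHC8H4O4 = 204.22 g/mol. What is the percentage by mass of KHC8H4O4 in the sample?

Total n(KOH) added = 0.2390 x 0.04936 = 0.01180 mol.
n(HBr) used = 0.1750 x 0.009970 = 0.001745 mol, which equals the excess n(KOH).
So n(KOH) consumed by the sample = 0.01180 - 0.001745 = 0.01005 mol.
n(KHC8H4O4) = 0.01005 / 1 = 0.01005 mol.
mass KHC8H4O4 = 0.01005 x 204.22 = 2.053 g, so %KHC8H4O4 = 2.053/2.6315 x 100 = 78.0%.

78.0%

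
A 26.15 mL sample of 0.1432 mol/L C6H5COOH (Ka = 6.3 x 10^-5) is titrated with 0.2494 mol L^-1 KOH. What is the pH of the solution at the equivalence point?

8.58

n(C6H5COOH) = 0.1432 x 0.02615 = 0.003745 mol; V(KOH) at equivalence = 0.003745/0.2494 = 0.01501 L.
At equivalence all the acid is converted to C6H5COO-; total volume = 0.02615 + 0.01501 = 0.04116 L, so [C6H5COO-] = 0.003745/0.04116 = 0.09097 M.
Kb = Kw/Ka = 1.0e-14 / 6.3 x 10^-5 = 1.59e-10.
[OH^-] = sqrt(Kb x [C6H5COO-]) = sqrt(1.59e-10 x 0.09097) = 3.80e-6 M.
pOH = 5.42, so pH = 14.00 - 5.42 = 8.58.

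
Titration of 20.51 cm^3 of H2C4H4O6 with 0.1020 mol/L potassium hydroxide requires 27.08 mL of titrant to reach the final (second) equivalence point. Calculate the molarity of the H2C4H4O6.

0.0673 M

n(KOH) = 0.1020 x 0.02708 = 0.002762 mol.
At the final (second) equivalence point, 2 mol OH^- react per mol H2C4H4O6, so n(H2C4H4O6) = 0.002762 / 2 = 0.001381 mol.
[H2C4H4O6] = 0.001381 / 0.02051 L = 0.0673 M.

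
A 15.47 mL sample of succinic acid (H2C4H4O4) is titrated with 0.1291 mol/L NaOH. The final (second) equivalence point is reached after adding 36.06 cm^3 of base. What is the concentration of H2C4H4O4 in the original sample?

n(NaOH) = 0.1291 x 0.03606 = 0.004655 mol.
At the final (second) equivalence point, 2 mol OH^- react per mol H2C4H4O4, so n(H2C4H4O4) = 0.004655 / 2 = 0.002328 mol.
[H2C4H4O4] = 0.002328 / 0.01547 L = 0.150 M.

0.150 M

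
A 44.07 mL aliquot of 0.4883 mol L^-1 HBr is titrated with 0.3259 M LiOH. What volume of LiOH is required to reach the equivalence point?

66.0 mL

n(HBr) = 0.4883 mol/L x 0.04407 L = 0.02152 mol.
At equivalence n(LiOH) = n(HBr) = 0.02152 mol.
V(LiOH) = 0.02152 / 0.3259 = 0.06603 L = 66.0 mL.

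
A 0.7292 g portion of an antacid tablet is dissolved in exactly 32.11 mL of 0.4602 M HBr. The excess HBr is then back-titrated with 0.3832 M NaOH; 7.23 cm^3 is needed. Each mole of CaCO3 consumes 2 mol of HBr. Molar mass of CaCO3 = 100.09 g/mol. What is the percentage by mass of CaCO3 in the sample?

Total n(HBr) added = 0.4602 x 0.03211 = 0.01478 mol.
n(NaOH) used = 0.3832 x 0.007230 = 0.002771 mol, which equals the excess n(HBr).
So n(HBr) consumed by the sample = 0.01478 - 0.002771 = 0.01201 mol.
n(CaCO3) = 0.01201 / 2 = 0.006003 mol.
mass CaCO3 = 0.006003 x 100.09 = 0.6009 g, so %CaCO3 = 0.6009/0.7292 x 100 = 82.4%.

82.4%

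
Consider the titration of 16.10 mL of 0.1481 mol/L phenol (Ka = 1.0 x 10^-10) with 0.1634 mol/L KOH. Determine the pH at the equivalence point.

n(C6H5OH) = 0.1481 x 0.01610 = 0.002384 mol; V(KOH) at equivalence = 0.002384/0.1634 = 0.01459 L.
At equivalence all the acid is converted to C6H5O-; total volume = 0.01610 + 0.01459 = 0.03069 L, so [C6H5O-] = 0.002384/0.03069 = 0.07769 M.
Kb = Kw/Ka = 1.0e-14 / 1.0 x 10^-10 = 0.000100.
[OH^-] = sqrt(Kb x [C6H5O-]) = sqrt(0.000100 x 0.07769) = 0.00279 M.
pOH = 2.55, so pH = 14.00 - 2.55 = 11.45.

11.45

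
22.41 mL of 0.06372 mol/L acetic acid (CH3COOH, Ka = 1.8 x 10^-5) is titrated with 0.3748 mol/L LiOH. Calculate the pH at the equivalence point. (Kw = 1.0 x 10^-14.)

n(CH3COOH) = 0.06372 x 0.02241 = 0.001428 mol; V(LiOH) at equivalence = 0.001428/0.3748 = 0.003810 L.
At equivalence all the acid is converted to CH3COO-; total volume = 0.02241 + 0.003810 = 0.02622 L, so [CH3COO-] = 0.001428/0.02622 = 0.05446 M.
Kb = Kw/Ka = 1.0e-14 / 1.8 x 10^-5 = 5.56e-10.
[OH^-] = sqrt(Kb x [CH3COO-]) = sqrt(5.56e-10 x 0.05446) = 5.50e-6 M.
pOH = 5.26, so pH = 14.00 - 5.26 = 8.74.

8.74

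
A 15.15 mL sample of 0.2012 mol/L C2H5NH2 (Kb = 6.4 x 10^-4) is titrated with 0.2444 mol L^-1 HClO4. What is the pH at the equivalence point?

n(C2H5NH2) = 0.2012 x 0.01515 = 0.003048 mol; V(HClO4) at equivalence = 0.003048/0.2444 = 0.01247 L.
At equivalence the base is fully converted to C2H5NH3+; total volume = 0.02762 L, so [C2H5NH3+] = 0.003048/0.02762 = 0.1104 M.
Ka(C2H5NH3+) = Kw/Kb = 1.0e-14 / 6.4 x 10^-4 = 1.56e-11.
[H^+] = sqrt(Ka x [C2H5NH3+]) = sqrt(1.56e-11 x 0.1104) = 1.31e-6 M.
pH = -log(1.31e-6) = 5.88.

5.88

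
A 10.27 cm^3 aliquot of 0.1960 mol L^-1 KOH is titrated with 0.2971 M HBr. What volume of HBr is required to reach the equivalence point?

n(KOH) = 0.1960 mol/L x 0.01027 L = 0.002013 mol.
At equivalence n(HBr) = n(KOH) = 0.002013 mol.
V(HBr) = 0.002013 / 0.2971 = 0.006775 L = 6.78 mL.

6.78 mL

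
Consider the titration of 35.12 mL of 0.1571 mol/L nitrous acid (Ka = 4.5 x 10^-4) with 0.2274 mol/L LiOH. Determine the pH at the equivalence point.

n(HNO2) = 0.1571 x 0.03512 = 0.005517 mol; V(LiOH) at equivalence = 0.005517/0.2274 = 0.02426 L.
At equivalence all the acid is converted to NO2-; total volume = 0.03512 + 0.02426 = 0.05938 L, so [NO2-] = 0.005517/0.05938 = 0.09291 M.
Kb = Kw/Ka = 1.0e-14 / 4.5 x 10^-4 = 2.22e-11.
[OH^-] = sqrt(Kb x [NO2-]) = sqrt(2.22e-11 x 0.09291) = 1.44e-6 M.
pOH = 5.84, so pH = 14.00 - 5.84 = 8.16.

8.16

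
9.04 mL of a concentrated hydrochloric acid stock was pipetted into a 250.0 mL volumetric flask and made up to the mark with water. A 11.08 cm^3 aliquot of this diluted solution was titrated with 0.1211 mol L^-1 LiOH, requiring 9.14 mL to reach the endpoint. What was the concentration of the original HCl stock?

2.76 M

n(LiOH) = 0.1211 x 0.009140 = 0.001107 mol.
n(HCl) in the aliquot = 0.001107 mol.
[diluted HCl] = 0.001107 / 0.01108 = 0.09990 M.
Dilution factor = 250.0/9.040 = 27.65, so [stock] = 0.09990 x 27.65 = 2.76 M.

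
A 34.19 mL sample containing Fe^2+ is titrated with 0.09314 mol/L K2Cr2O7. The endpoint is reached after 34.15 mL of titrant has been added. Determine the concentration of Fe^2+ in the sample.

n(K2Cr2O7) = 0.09314 x 0.03415 = 0.003181 mol.
From the balanced equation, 1 mol K2Cr2O7 reacts with 6 mol Fe^2+, so n(Fe^2+) = 0.003181 x 6/1 = 0.01908 mol.
[Fe^2+] = 0.01908 / 0.03419 L = 0.558 M.

0.558 M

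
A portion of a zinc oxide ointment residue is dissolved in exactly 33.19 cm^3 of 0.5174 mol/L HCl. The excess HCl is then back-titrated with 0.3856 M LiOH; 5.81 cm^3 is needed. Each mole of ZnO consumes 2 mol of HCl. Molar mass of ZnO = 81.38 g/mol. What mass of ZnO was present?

0.608 g

Total n(HCl) added = 0.5174 x 0.03319 = 0.01717 mol.
n(LiOH) used = 0.3856 x 0.005810 = 0.002240 mol, which equals the excess n(HCl).
So n(HCl) consumed by the sample = 0.01717 - 0.002240 = 0.01493 mol.
n(ZnO) = 0.01493 / 2 = 0.007466 mol.
mass = 0.007466 mol x 81.38 g/mol = 0.608 g.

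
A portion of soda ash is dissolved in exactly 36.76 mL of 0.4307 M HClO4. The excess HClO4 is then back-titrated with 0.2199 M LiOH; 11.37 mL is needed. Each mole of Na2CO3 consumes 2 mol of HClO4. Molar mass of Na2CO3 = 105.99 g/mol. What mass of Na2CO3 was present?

0.707 g

Total n(HClO4) added = 0.4307 x 0.03676 = 0.01583 mol.
n(LiOH) used = 0.2199 x 0.01137 = 0.002500 mol, which equals the excess n(HClO4).
So n(HClO4) consumed by the sample = 0.01583 - 0.002500 = 0.01333 mol.
n(Na2CO3) = 0.01333 / 2 = 0.006666 mol.
mass = 0.006666 mol x 105.99 g/mol = 0.707 g.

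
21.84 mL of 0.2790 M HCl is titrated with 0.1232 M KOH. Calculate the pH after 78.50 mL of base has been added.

12.55

n(acid) = 0.2790 x 0.02184 = 0.006093 mol; n(KOH) added = 0.1232 x 0.07850 = 0.009671 mol.
Base is in excess by 0.009671 - 0.006093 = 0.003578 mol in a total volume of 0.1003 L.
[OH^-] = 0.003578/0.1003 = 0.03566 M, so pOH = 1.45 and pH = 14.00 - 1.45 = 12.55.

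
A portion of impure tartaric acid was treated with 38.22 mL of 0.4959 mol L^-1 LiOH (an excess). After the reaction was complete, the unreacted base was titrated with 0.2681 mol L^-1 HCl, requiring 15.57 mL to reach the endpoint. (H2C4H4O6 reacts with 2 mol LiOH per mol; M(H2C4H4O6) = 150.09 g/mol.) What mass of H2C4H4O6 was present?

Total n(LiOH) added = 0.4959 x 0.03822 = 0.01895 mol.
n(HCl) used = 0.2681 x 0.01557 = 0.004174 mol, which equals the excess n(LiOH).
So n(LiOH) consumed by the sample = 0.01895 - 0.004174 = 0.01478 mol.
n(H2C4H4O6) = 0.01478 / 2 = 0.007389 mol.
mass = 0.007389 mol x 150.09 g/mol = 1.11 g.

1.11 g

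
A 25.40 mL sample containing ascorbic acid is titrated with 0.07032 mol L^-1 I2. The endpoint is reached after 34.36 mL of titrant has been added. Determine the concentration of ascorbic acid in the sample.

0.0951 M

n(I2) = 0.07032 x 0.03436 = 0.002416 mol.
From the balanced equation, 1 mol I2 reacts with 1 mol ascorbic acid, so n(ascorbic acid) = 0.002416 x 1/1 = 0.002416 mol.
[ascorbic acid] = 0.002416 / 0.02540 L = 0.0951 M.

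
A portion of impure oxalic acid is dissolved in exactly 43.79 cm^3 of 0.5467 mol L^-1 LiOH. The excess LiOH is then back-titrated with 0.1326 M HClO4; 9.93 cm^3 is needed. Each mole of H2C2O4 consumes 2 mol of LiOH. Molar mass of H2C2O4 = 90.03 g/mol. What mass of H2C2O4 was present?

1.02 g

Total n(LiOH) added = 0.5467 x 0.04379 = 0.02394 mol.
n(HClO4) used = 0.1326 x 0.009930 = 0.001317 mol, which equals the excess n(LiOH).
So n(LiOH) consumed by the sample = 0.02394 - 0.001317 = 0.02262 mol.
n(H2C2O4) = 0.02262 / 2 = 0.01131 mol.
mass = 0.01131 mol x 90.03 g/mol = 1.02 g.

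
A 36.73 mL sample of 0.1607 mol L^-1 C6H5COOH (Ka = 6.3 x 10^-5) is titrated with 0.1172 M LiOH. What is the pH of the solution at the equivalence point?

8.52

n(C6H5COOH) = 0.1607 x 0.03673 = 0.005903 mol; V(LiOH) at equivalence = 0.005903/0.1172 = 0.05036 L.
At equivalence all the acid is converted to C6H5COO-; total volume = 0.03673 + 0.05036 = 0.08709 L, so [C6H5COO-] = 0.005903/0.08709 = 0.06777 M.
Kb = Kw/Ka = 1.0e-14 / 6.3 x 10^-5 = 1.59e-10.
[OH^-] = sqrt(Kb x [C6H5COO-]) = sqrt(1.59e-10 x 0.06777) = 3.28e-6 M.
pOH = 5.48, so pH = 14.00 - 5.48 = 8.52.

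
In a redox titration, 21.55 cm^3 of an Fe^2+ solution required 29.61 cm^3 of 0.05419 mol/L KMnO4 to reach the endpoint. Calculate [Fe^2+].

n(KMnO4) = 0.05419 x 0.02961 = 0.001605 mol.
From the balanced equation, 1 mol KMnO4 reacts with 5 mol Fe^2+, so n(Fe^2+) = 0.001605 x 5/1 = 0.008023 mol.
[Fe^2+] = 0.008023 / 0.02155 L = 0.372 M.

0.372 M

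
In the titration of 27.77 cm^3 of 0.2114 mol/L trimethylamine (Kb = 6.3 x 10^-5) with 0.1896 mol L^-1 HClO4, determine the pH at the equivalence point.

n((CH3)3N) = 0.2114 x 0.02777 = 0.005871 mol; V(HClO4) at equivalence = 0.005871/0.1896 = 0.03096 L.
At equivalence the base is fully converted to (CH3)3NH+; total volume = 0.05873 L, so [(CH3)3NH+] = 0.005871/0.05873 = 0.09995 M.
Ka((CH3)3NH+) = Kw/Kb = 1.0e-14 / 6.3 x 10^-5 = 1.59e-10.
[H^+] = sqrt(Ka x [(CH3)3NH+]) = sqrt(1.59e-10 x 0.09995) = 3.98e-6 M.
pH = -log(3.98e-6) = 5.40.

5.40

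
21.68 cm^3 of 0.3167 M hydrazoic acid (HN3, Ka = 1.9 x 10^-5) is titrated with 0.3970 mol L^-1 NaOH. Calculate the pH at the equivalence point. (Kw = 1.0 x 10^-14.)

8.98

n(HN3) = 0.3167 x 0.02168 = 0.006866 mol; V(NaOH) at equivalence = 0.006866/0.3970 = 0.01729 L.
At equivalence all the acid is converted to N3-; total volume = 0.02168 + 0.01729 = 0.03897 L, so [N3-] = 0.006866/0.03897 = 0.1762 M.
Kb = Kw/Ka = 1.0e-14 / 1.9 x 10^-5 = 5.26e-10.
[OH^-] = sqrt(Kb x [N3-]) = sqrt(5.26e-10 x 0.1762) = 9.63e-6 M.
pOH = 5.02, so pH = 14.00 - 5.02 = 8.98.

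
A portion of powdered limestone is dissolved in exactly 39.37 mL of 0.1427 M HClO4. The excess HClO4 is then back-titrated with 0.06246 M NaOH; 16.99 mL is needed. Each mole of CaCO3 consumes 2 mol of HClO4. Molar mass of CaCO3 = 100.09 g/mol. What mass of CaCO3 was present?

Total n(HClO4) added = 0.1427 x 0.03937 = 0.005618 mol.
n(NaOH) used = 0.06246 x 0.01699 = 0.001061 mol, which equals the excess n(HClO4).
So n(HClO4) consumed by the sample = 0.005618 - 0.001061 = 0.004557 mol.
n(CaCO3) = 0.004557 / 2 = 0.002278 mol.
mass = 0.002278 mol x 100.09 g/mol = 0.228 g.

0.228 g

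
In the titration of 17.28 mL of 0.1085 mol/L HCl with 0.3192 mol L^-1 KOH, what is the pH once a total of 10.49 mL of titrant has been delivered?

n(acid) = 0.1085 x 0.01728 = 0.001875 mol; n(KOH) added = 0.3192 x 0.01049 = 0.003348 mol.
Base is in excess by 0.003348 - 0.001875 = 0.001474 mol in a total volume of 0.02777 L.
[OH^-] = 0.001474/0.02777 = 0.05306 M, so pOH = 1.28 and pH = 14.00 - 1.28 = 12.72.

12.72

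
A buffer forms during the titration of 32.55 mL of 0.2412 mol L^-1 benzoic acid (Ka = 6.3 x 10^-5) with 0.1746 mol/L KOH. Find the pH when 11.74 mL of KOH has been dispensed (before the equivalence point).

3.75

Initial n(C6H5COOH) = 0.2412 x 0.03255 = 0.007851 mol.
n(KOH) added = 0.1746 x 0.01174 = 0.002050 mol, converting that many moles of C6H5COOH to C6H5COO-.
Remaining n(C6H5COOH) = 0.005801 mol; n(C6H5COO-) = 0.002050 mol.
By Henderson-Hasselbalch, pH = pKa + log([A^-]/[HA]) = 4.20 + log(0.002050/0.005801) = 4.20 + (-0.45) = 3.75.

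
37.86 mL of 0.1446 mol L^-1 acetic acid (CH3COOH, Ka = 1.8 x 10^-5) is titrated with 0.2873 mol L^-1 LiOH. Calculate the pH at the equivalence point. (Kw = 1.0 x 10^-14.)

n(CH3COOH) = 0.1446 x 0.03786 = 0.005475 mol; V(LiOH) at equivalence = 0.005475/0.2873 = 0.01906 L.
At equivalence all the acid is converted to CH3COO-; total volume = 0.03786 + 0.01906 = 0.05692 L, so [CH3COO-] = 0.005475/0.05692 = 0.09619 M.
Kb = Kw/Ka = 1.0e-14 / 1.8 x 10^-5 = 5.56e-10.
[OH^-] = sqrt(Kb x [CH3COO-]) = sqrt(5.56e-10 x 0.09619) = 7.31e-6 M.
pOH = 5.14, so pH = 14.00 - 5.14 = 8.86.

8.86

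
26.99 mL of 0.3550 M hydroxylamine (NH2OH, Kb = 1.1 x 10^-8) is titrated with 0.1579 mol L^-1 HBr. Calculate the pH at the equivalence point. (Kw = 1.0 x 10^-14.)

n(NH2OH) = 0.3550 x 0.02699 = 0.009581 mol; V(HBr) at equivalence = 0.009581/0.1579 = 0.06068 L.
At equivalence the base is fully converted to NH3OH+; total volume = 0.08767 L, so [NH3OH+] = 0.009581/0.08767 = 0.1093 M.
Ka(NH3OH+) = Kw/Kb = 1.0e-14 / 1.1 x 10^-8 = 9.09e-7.
[H^+] = sqrt(Ka x [NH3OH+]) = sqrt(9.09e-7 x 0.1093) = 0.000315 M.
pH = -log(0.000315) = 3.50.

3.50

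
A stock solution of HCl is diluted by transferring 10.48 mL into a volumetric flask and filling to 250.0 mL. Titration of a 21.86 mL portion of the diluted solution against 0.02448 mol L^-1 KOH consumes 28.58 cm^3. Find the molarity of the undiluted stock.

n(KOH) = 0.02448 x 0.02858 = 0.0006996 mol.
n(HCl) in the aliquot = 0.0006996 mol.
[diluted HCl] = 0.0006996 / 0.02186 = 0.03201 M.
Dilution factor = 250.0/10.48 = 23.85, so [stock] = 0.03201 x 23.85 = 0.763 M.

0.763 M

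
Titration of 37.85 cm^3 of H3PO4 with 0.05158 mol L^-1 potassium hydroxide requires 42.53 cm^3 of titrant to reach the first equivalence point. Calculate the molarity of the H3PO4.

n(KOH) = 0.05158 x 0.04253 = 0.002194 mol.
At the first equivalence point, 1 mol OH^- react per mol H3PO4, so n(H3PO4) = 0.002194 / 1 = 0.002194 mol.
[H3PO4] = 0.002194 / 0.03785 L = 0.0580 M.

0.0580 M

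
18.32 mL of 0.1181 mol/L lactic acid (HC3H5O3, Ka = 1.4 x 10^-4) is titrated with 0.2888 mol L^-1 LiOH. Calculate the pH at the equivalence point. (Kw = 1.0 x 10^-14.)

8.39

n(HC3H5O3) = 0.1181 x 0.01832 = 0.002164 mol; V(LiOH) at equivalence = 0.002164/0.2888 = 0.007492 L.
At equivalence all the acid is converted to C3H5O3-; total volume = 0.01832 + 0.007492 = 0.02581 L, so [C3H5O3-] = 0.002164/0.02581 = 0.08382 M.
Kb = Kw/Ka = 1.0e-14 / 1.4 x 10^-4 = 7.14e-11.
[OH^-] = sqrt(Kb x [C3H5O3-]) = sqrt(7.14e-11 x 0.08382) = 2.45e-6 M.
pOH = 5.61, so pH = 14.00 - 5.61 = 8.39.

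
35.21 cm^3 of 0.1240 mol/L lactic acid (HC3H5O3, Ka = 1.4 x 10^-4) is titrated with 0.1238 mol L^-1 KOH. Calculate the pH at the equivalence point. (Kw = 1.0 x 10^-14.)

n(HC3H5O3) = 0.1240 x 0.03521 = 0.004366 mol; V(KOH) at equivalence = 0.004366/0.1238 = 0.03527 L.
At equivalence all the acid is converted to C3H5O3-; total volume = 0.03521 + 0.03527 = 0.07048 L, so [C3H5O3-] = 0.004366/0.07048 = 0.06195 M.
Kb = Kw/Ka = 1.0e-14 / 1.4 x 10^-4 = 7.14e-11.
[OH^-] = sqrt(Kb x [C3H5O3-]) = sqrt(7.14e-11 x 0.06195) = 2.10e-6 M.
pOH = 5.68, so pH = 14.00 - 5.68 = 8.32.

8.32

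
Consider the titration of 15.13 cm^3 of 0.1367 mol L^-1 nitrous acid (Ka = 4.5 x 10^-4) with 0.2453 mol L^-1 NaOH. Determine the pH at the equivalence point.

8.15

n(HNO2) = 0.1367 x 0.01513 = 0.002068 mol; V(NaOH) at equivalence = 0.002068/0.2453 = 0.008432 L.
At equivalence all the acid is converted to NO2-; total volume = 0.01513 + 0.008432 = 0.02356 L, so [NO2-] = 0.002068/0.02356 = 0.08778 M.
Kb = Kw/Ka = 1.0e-14 / 4.5 x 10^-4 = 2.22e-11.
[OH^-] = sqrt(Kb x [NO2-]) = sqrt(2.22e-11 x 0.08778) = 1.40e-6 M.
pOH = 5.85, so pH = 14.00 - 5.85 = 8.15.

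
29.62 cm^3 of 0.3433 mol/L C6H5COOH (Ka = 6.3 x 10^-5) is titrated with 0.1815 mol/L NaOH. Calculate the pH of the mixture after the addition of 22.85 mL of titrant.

Initial n(C6H5COOH) = 0.3433 x 0.02962 = 0.01017 mol.
n(NaOH) added = 0.1815 x 0.02285 = 0.004147 mol, converting that many moles of C6H5COOH to C6H5COO-.
Remaining n(C6H5COOH) = 0.006021 mol; n(C6H5COO-) = 0.004147 mol.
By Henderson-Hasselbalch, pH = pKa + log([A^-]/[HA]) = 4.20 + log(0.004147/0.006021) = 4.20 + (-0.16) = 4.04.

4.04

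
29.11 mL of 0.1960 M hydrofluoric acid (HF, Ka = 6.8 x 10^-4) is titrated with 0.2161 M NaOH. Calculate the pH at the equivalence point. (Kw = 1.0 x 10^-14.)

n(HF) = 0.1960 x 0.02911 = 0.005706 mol; V(NaOH) at equivalence = 0.005706/0.2161 = 0.02640 L.
At equivalence all the acid is converted to F-; total volume = 0.02911 + 0.02640 = 0.05551 L, so [F-] = 0.005706/0.05551 = 0.1028 M.
Kb = Kw/Ka = 1.0e-14 / 6.8 x 10^-4 = 1.47e-11.
[OH^-] = sqrt(Kb x [F-]) = sqrt(1.47e-11 x 0.1028) = 1.23e-6 M.
pOH = 5.91, so pH = 14.00 - 5.91 = 8.09.

8.09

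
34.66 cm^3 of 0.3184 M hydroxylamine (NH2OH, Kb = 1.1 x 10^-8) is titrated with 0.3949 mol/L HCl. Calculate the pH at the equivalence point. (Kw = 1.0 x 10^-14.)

3.40

n(NH2OH) = 0.3184 x 0.03466 = 0.01104 mol; V(HCl) at equivalence = 0.01104/0.3949 = 0.02795 L.
At equivalence the base is fully converted to NH3OH+; total volume = 0.06261 L, so [NH3OH+] = 0.01104/0.06261 = 0.1763 M.
Ka(NH3OH+) = Kw/Kb = 1.0e-14 / 1.1 x 10^-8 = 9.09e-7.
[H^+] = sqrt(Ka x [NH3OH+]) = sqrt(9.09e-7 x 0.1763) = 0.000400 M.
pH = -log(0.000400) = 3.40.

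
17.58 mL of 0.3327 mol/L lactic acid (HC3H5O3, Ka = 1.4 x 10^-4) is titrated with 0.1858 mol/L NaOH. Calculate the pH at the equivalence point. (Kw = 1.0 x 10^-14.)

8.47

n(HC3H5O3) = 0.3327 x 0.01758 = 0.005849 mol; V(NaOH) at equivalence = 0.005849/0.1858 = 0.03148 L.
At equivalence all the acid is converted to C3H5O3-; total volume = 0.01758 + 0.03148 = 0.04906 L, so [C3H5O3-] = 0.005849/0.04906 = 0.1192 M.
Kb = Kw/Ka = 1.0e-14 / 1.4 x 10^-4 = 7.14e-11.
[OH^-] = sqrt(Kb x [C3H5O3-]) = sqrt(7.14e-11 x 0.1192) = 2.92e-6 M.
pOH = 5.53, so pH = 14.00 - 5.53 = 8.47.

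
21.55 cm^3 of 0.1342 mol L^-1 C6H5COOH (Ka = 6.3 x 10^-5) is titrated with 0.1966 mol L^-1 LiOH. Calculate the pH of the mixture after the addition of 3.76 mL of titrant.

Initial n(C6H5COOH) = 0.1342 x 0.02155 = 0.002892 mol.
n(LiOH) added = 0.1966 x 0.003760 = 0.0007392 mol, converting that many moles of C6H5COOH to C6H5COO-.
Remaining n(C6H5COOH) = 0.002153 mol; n(C6H5COO-) = 0.0007392 mol.
By Henderson-Hasselbalch, pH = pKa + log([A^-]/[HA]) = 4.20 + log(0.0007392/0.002153) = 4.20 + (-0.46) = 3.74.

3.74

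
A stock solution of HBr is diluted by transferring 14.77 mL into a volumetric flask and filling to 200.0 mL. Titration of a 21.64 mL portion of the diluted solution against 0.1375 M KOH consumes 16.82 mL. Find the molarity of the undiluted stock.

n(KOH) = 0.1375 x 0.01682 = 0.002313 mol.
n(HBr) in the aliquot = 0.002313 mol.
[diluted HBr] = 0.002313 / 0.02164 = 0.1069 M.
Dilution factor = 200.0/14.77 = 13.54, so [stock] = 0.1069 x 13.54 = 1.45 M.

1.45 M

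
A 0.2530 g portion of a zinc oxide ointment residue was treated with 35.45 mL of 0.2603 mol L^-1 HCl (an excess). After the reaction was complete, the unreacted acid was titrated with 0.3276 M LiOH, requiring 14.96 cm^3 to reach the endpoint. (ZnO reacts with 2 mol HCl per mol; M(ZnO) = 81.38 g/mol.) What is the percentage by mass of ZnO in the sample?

69.6%

Total n(HCl) added = 0.2603 x 0.03545 = 0.009228 mol.
n(LiOH) used = 0.3276 x 0.01496 = 0.004901 mol, which equals the excess n(HCl).
So n(HCl) consumed by the sample = 0.009228 - 0.004901 = 0.004327 mol.
n(ZnO) = 0.004327 / 2 = 0.002163 mol.
mass ZnO = 0.002163 x 81.38 = 0.1761 g, so %ZnO = 0.1761/0.2530 x 100 = 69.6%.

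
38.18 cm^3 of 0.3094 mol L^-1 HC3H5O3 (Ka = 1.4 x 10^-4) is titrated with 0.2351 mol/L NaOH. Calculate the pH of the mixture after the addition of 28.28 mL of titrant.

Initial n(HC3H5O3) = 0.3094 x 0.03818 = 0.01181 mol.
n(NaOH) added = 0.2351 x 0.02828 = 0.006649 mol, converting that many moles of HC3H5O3 to C3H5O3-.
Remaining n(HC3H5O3) = 0.005164 mol; n(C3H5O3-) = 0.006649 mol.
By Henderson-Hasselbalch, pH = pKa + log([A^-]/[HA]) = 3.85 + log(0.006649/0.005164) = 3.85 + (+0.11) = 3.96.

3.96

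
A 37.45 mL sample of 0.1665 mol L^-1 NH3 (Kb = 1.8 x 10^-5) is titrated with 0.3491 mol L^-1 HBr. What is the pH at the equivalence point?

5.10

n(NH3) = 0.1665 x 0.03745 = 0.006235 mol; V(HBr) at equivalence = 0.006235/0.3491 = 0.01786 L.
At equivalence the base is fully converted to NH4+; total volume = 0.05531 L, so [NH4+] = 0.006235/0.05531 = 0.1127 M.
Ka(NH4+) = Kw/Kb = 1.0e-14 / 1.8 x 10^-5 = 5.56e-10.
[H^+] = sqrt(Ka x [NH4+]) = sqrt(5.56e-10 x 0.1127) = 7.91e-6 M.
pH = -log(7.91e-6) = 5.10.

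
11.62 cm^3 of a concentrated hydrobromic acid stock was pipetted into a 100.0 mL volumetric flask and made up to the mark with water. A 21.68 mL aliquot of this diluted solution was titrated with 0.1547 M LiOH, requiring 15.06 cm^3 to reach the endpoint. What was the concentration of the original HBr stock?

n(LiOH) = 0.1547 x 0.01506 = 0.002330 mol.
n(HBr) in the aliquot = 0.002330 mol.
[diluted HBr] = 0.002330 / 0.02168 = 0.1075 M.
Dilution factor = 100.0/11.62 = 8.606, so [stock] = 0.1075 x 8.606 = 0.925 M.

0.925 M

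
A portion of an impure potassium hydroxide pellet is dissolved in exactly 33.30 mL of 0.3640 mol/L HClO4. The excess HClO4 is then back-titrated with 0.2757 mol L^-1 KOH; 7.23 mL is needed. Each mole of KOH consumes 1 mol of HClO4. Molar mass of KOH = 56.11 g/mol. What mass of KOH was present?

Total n(HClO4) added = 0.3640 x 0.03330 = 0.01212 mol.
n(KOH) used = 0.2757 x 0.007230 = 0.001993 mol, which equals the excess n(HClO4).
So n(HClO4) consumed by the sample = 0.01212 - 0.001993 = 0.01013 mol.
n(KOH) = 0.01013 / 1 = 0.01013 mol.
mass = 0.01013 mol x 56.11 g/mol = 0.568 g.

0.568 g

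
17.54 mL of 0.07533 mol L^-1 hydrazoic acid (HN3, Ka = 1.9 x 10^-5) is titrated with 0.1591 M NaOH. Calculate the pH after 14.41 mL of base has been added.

12.48

n(acid) = 0.07533 x 0.01754 = 0.001321 mol; n(NaOH) added = 0.1591 x 0.01441 = 0.002293 mol.
Base is in excess by 0.002293 - 0.001321 = 0.0009713 mol in a total volume of 0.03195 L.
[OH^-] = 0.0009713/0.03195 = 0.03040 M, so pOH = 1.52 and pH = 14.00 - 1.52 = 12.48.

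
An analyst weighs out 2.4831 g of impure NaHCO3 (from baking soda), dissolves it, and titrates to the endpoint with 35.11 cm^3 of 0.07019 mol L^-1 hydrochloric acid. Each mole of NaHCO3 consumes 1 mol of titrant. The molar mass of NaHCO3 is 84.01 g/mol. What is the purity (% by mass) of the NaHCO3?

8.34%

n(HCl) = 0.07019 x 0.03511 = 0.002464 mol.
n(NaHCO3) = 0.002464 / 1 = 0.002464 mol.
mass of NaHCO3 = 0.002464 x 84.01 = 0.2070 g.
% purity = 0.2070 / 2.4831 x 100 = 8.34%.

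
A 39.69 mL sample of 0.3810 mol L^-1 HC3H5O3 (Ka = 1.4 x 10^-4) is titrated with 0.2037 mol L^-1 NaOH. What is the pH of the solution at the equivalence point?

n(HC3H5O3) = 0.3810 x 0.03969 = 0.01512 mol; V(NaOH) at equivalence = 0.01512/0.2037 = 0.07424 L.
At equivalence all the acid is converted to C3H5O3-; total volume = 0.03969 + 0.07424 = 0.1139 L, so [C3H5O3-] = 0.01512/0.1139 = 0.1327 M.
Kb = Kw/Ka = 1.0e-14 / 1.4 x 10^-4 = 7.14e-11.
[OH^-] = sqrt(Kb x [C3H5O3-]) = sqrt(7.14e-11 x 0.1327) = 3.08e-6 M.
pOH = 5.51, so pH = 14.00 - 5.51 = 8.49.

8.49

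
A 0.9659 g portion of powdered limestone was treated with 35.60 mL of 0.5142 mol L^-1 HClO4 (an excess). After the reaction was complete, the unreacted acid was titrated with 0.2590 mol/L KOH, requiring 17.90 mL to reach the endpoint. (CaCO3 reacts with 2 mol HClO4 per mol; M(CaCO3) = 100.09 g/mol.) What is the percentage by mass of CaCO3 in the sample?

Total n(HClO4) added = 0.5142 x 0.03560 = 0.01831 mol.
n(KOH) used = 0.2590 x 0.01790 = 0.004636 mol, which equals the excess n(HClO4).
So n(HClO4) consumed by the sample = 0.01831 - 0.004636 = 0.01367 mol.
n(CaCO3) = 0.01367 / 2 = 0.006835 mol.
mass CaCO3 = 0.006835 x 100.09 = 0.6841 g, so %CaCO3 = 0.6841/0.9659 x 100 = 70.8%.

70.8%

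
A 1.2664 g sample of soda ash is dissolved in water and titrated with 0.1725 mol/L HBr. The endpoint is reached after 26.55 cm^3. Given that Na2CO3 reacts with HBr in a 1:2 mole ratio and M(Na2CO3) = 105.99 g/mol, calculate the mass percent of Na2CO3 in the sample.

19.2%

n(HBr) = 0.1725 x 0.02655 = 0.004580 mol.
n(Na2CO3) = 0.004580 / 2 = 0.002290 mol.
mass of Na2CO3 = 0.002290 x 105.99 = 0.2427 g.
% purity = 0.2427 / 1.2664 x 100 = 19.2%.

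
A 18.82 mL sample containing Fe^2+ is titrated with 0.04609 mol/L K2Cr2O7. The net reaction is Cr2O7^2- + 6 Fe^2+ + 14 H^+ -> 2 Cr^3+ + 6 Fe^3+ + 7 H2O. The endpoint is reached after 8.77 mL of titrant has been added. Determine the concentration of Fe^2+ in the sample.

0.129 M

n(K2Cr2O7) = 0.04609 x 0.008770 = 0.0004042 mol.
From the balanced equation, 1 mol K2Cr2O7 reacts with 6 mol Fe^2+, so n(Fe^2+) = 0.0004042 x 6/1 = 0.002425 mol.
[Fe^2+] = 0.002425 / 0.01882 L = 0.129 M.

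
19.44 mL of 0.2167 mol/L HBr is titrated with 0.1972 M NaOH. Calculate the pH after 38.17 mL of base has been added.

12.76

n(acid) = 0.2167 x 0.01944 = 0.004213 mol; n(NaOH) added = 0.1972 x 0.03817 = 0.007527 mol.
Base is in excess by 0.007527 - 0.004213 = 0.003314 mol in a total volume of 0.05761 L.
[OH^-] = 0.003314/0.05761 = 0.05753 M, so pOH = 1.24 and pH = 14.00 - 1.24 = 12.76.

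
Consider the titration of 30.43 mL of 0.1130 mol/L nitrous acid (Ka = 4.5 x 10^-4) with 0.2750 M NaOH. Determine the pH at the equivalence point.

8.13

n(HNO2) = 0.1130 x 0.03043 = 0.003439 mol; V(NaOH) at equivalence = 0.003439/0.2750 = 0.01250 L.
At equivalence all the acid is converted to NO2-; total volume = 0.03043 + 0.01250 = 0.04293 L, so [NO2-] = 0.003439/0.04293 = 0.08009 M.
Kb = Kw/Ka = 1.0e-14 / 4.5 x 10^-4 = 2.22e-11.
[OH^-] = sqrt(Kb x [NO2-]) = sqrt(2.22e-11 x 0.08009) = 1.33e-6 M.
pOH = 5.87, so pH = 14.00 - 5.87 = 8.13.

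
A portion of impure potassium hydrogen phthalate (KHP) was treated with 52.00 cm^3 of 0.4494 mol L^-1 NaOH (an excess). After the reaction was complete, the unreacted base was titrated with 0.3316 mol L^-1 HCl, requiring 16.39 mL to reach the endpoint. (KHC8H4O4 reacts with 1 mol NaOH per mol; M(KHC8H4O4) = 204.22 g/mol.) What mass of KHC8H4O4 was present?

Total n(NaOH) added = 0.4494 x 0.05200 = 0.02337 mol.
n(HCl) used = 0.3316 x 0.01639 = 0.005435 mol, which equals the excess n(NaOH).
So n(NaOH) consumed by the sample = 0.02337 - 0.005435 = 0.01793 mol.
n(KHC8H4O4) = 0.01793 / 1 = 0.01793 mol.
mass = 0.01793 mol x 204.22 g/mol = 3.66 g.

3.66 g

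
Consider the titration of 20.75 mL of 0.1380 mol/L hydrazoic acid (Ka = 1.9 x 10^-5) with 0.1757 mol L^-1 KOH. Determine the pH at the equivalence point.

8.80

n(HN3) = 0.1380 x 0.02075 = 0.002864 mol; V(KOH) at equivalence = 0.002864/0.1757 = 0.01630 L.
At equivalence all the acid is converted to N3-; total volume = 0.02075 + 0.01630 = 0.03705 L, so [N3-] = 0.002864/0.03705 = 0.07729 M.
Kb = Kw/Ka = 1.0e-14 / 1.9 x 10^-5 = 5.26e-10.
[OH^-] = sqrt(Kb x [N3-]) = sqrt(5.26e-10 x 0.07729) = 6.38e-6 M.
pOH = 5.20, so pH = 14.00 - 5.20 = 8.80.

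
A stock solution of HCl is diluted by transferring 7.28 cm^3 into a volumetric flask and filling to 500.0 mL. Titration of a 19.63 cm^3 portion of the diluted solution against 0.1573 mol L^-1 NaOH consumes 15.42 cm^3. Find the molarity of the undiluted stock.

8.49 M

n(NaOH) = 0.1573 x 0.01542 = 0.002426 mol.
n(HCl) in the aliquot = 0.002426 mol.
[diluted HCl] = 0.002426 / 0.01963 = 0.1236 M.
Dilution factor = 500.0/7.280 = 68.68, so [stock] = 0.1236 x 68.68 = 8.49 M.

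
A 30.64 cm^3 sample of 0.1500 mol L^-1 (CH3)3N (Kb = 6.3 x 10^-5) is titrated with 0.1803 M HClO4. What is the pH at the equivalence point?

5.44

n((CH3)3N) = 0.1500 x 0.03064 = 0.004596 mol; V(HClO4) at equivalence = 0.004596/0.1803 = 0.02549 L.
At equivalence the base is fully converted to (CH3)3NH+; total volume = 0.05613 L, so [(CH3)3NH+] = 0.004596/0.05613 = 0.08188 M.
Ka((CH3)3NH+) = Kw/Kb = 1.0e-14 / 6.3 x 10^-5 = 1.59e-10.
[H^+] = sqrt(Ka x [(CH3)3NH+]) = sqrt(1.59e-10 x 0.08188) = 3.61e-6 M.
pH = -log(3.61e-6) = 5.44.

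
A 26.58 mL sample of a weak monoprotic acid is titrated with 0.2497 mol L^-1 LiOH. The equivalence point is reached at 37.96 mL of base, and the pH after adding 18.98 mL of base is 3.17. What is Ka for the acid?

18.98 mL is half of the equivalence volume, so this is the half-equivalence point where [HA] = [A^-].
At half-equivalence pH = pKa, so pKa = 3.17.
Ka = 10^(-3.17) = 6.8 x 10^-4.

6.8 x 10^-4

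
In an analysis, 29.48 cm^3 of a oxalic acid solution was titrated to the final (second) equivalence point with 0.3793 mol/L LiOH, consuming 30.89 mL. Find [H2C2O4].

n(LiOH) = 0.3793 x 0.03089 = 0.01172 mol.
At the final (second) equivalence point, 2 mol OH^- react per mol H2C2O4, so n(H2C2O4) = 0.01172 / 2 = 0.005858 mol.
[H2C2O4] = 0.005858 / 0.02948 L = 0.199 M.

0.199 M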